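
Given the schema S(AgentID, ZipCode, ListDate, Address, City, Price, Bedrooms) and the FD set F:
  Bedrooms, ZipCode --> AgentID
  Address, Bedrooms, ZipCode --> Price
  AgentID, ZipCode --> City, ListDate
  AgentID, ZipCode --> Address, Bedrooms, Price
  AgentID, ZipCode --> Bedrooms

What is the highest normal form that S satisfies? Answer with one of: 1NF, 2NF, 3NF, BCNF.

Candidate keys: {AgentID, ZipCode}, {Bedrooms, ZipCode}. Prime attributes: {AgentID, Bedrooms, ZipCode}.
Every FD has a superkey on the left, so the relation is in BCNF.

BCNF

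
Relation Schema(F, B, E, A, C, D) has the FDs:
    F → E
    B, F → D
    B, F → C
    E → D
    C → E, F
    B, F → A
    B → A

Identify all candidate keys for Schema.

No FD produces {B}, so it must be in every candidate key.
{B, C}⁺ = {A, B, C, D, E, F}, which is every attribute, so {B, C} is a candidate key.
{B, F}⁺ = {A, B, C, D, E, F}, which is every attribute, so {B, F} is a candidate key.
No proper subset of any of these is a key, and no other minimal superkey exists.

{B, C}, {B, F}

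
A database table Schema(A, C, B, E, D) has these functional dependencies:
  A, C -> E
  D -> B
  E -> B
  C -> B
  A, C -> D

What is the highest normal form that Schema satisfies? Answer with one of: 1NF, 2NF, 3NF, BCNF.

1NF

Candidate key: {A, C}. Prime attributes: {A, C}.
For D -> B we have {D}⁺ = {B, D}; {D} is not a superkey, so BCNF fails.
Because {B} is non-prime and the left side of D -> B is not a superkey, the relation is not in 3NF.
{C} is a proper subset of the key {A, C}, and {C}⁺ contains the non-prime attribute {B} — a partial dependency, so 2NF is violated.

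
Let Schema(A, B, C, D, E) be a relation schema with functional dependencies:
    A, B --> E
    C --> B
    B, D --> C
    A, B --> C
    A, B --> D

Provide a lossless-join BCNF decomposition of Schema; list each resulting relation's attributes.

{A, C, D, E}; {B, C}

Candidate keys of the original relation: {A, B}, {A, C}.
{A, B, C, D, E}: {C} determines {B, C} here but is not a superkey — split on C --> B, giving {B, C} and {A, C, D, E}.
{B, C}: every determinant is a superkey — BCNF.
{A, C, D, E}: every determinant is a superkey — BCNF.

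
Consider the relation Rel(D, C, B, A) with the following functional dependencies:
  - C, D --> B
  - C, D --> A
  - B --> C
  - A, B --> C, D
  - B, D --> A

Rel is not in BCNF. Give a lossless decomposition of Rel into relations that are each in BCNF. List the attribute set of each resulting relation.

{A, B, D}; {B, C}

Candidate keys of the original relation: {A, B}, {B, D}, {C, D}.
In {A, B, C, D}, {B} is not a superkey ({B}⁺ restricted to this set is {B, C}), so split on B --> C into {B, C} and {A, B, D}.
{B, C} is in BCNF.
{A, B, D} is in BCNF.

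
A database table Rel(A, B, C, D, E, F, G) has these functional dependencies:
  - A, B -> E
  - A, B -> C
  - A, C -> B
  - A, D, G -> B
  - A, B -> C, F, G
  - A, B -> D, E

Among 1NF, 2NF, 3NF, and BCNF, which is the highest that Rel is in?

BCNF

Candidate keys: {A, B}, {A, C}, {A, D, G}. Prime attributes: {A, B, C, D, G}.
Each dependency's left side is a superkey — BCNF holds.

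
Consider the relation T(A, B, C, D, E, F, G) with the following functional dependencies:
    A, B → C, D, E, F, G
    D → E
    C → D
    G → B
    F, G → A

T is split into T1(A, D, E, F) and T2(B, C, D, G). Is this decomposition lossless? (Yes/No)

No

T1 ∩ T2 = {D}; its closure under F is {D, E}.
The closure covers neither T1 nor T2 entirely; the join is not lossless.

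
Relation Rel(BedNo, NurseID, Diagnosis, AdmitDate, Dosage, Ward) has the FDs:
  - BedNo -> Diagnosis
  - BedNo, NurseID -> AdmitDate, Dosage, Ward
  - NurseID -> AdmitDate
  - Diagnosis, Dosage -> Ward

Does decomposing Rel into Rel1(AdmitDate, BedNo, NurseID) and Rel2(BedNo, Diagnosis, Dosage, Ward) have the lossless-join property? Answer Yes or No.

No

Common attributes: {BedNo}; their closure is {BedNo, Diagnosis}.
The closure covers neither Rel1 nor Rel2 entirely; the join is not lossless.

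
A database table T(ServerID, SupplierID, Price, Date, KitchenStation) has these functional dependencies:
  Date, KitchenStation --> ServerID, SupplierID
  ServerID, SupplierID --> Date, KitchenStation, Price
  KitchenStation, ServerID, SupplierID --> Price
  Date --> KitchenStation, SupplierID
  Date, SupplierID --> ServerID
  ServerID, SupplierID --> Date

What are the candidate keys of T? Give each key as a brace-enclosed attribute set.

{Date}, {ServerID, SupplierID}

{Date}⁺ = {Date, KitchenStation, Price, ServerID, SupplierID} — all of the relation — so {Date} is a candidate key.
{ServerID, SupplierID}⁺ = {Date, KitchenStation, Price, ServerID, SupplierID} — all of the relation — so {ServerID, SupplierID} is a candidate key.
These are minimal and exhaustive — every other superkey contains one of them.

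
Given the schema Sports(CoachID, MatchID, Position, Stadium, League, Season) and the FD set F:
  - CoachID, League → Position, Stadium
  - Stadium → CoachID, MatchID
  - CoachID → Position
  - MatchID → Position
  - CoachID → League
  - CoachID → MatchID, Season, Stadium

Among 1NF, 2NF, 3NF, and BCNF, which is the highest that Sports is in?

2NF

Candidate keys: {CoachID}, {Stadium}. Prime attributes: {CoachID, Stadium}.
For MatchID → Position we have {MatchID}⁺ = {MatchID, Position}; {MatchID} is not a superkey, so BCNF fails.
Because {Position} is non-prime and the left side of MatchID → Position is not a superkey, the relation is not in 3NF.
With only single-attribute keys there can be no partial dependency, so 2NF holds.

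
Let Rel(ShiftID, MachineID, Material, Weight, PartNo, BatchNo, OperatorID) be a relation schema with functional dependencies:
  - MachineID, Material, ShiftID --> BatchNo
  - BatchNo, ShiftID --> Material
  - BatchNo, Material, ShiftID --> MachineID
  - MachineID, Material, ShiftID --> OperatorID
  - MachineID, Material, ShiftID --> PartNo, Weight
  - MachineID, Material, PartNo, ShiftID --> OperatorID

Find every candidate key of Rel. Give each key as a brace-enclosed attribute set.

{BatchNo, ShiftID}, {MachineID, Material, ShiftID}

{ShiftID} never appears on the right of any FD, so every key must include it.
{BatchNo, ShiftID} is a candidate key since {BatchNo, ShiftID}⁺ = {BatchNo, MachineID, Material, OperatorID, PartNo, ShiftID, Weight} covers every attribute.
{MachineID, Material, ShiftID} is a candidate key since {MachineID, Material, ShiftID}⁺ = {BatchNo, MachineID, Material, OperatorID, PartNo, ShiftID, Weight} covers every attribute.
No proper subset of any of these is a key, and no other minimal superkey exists.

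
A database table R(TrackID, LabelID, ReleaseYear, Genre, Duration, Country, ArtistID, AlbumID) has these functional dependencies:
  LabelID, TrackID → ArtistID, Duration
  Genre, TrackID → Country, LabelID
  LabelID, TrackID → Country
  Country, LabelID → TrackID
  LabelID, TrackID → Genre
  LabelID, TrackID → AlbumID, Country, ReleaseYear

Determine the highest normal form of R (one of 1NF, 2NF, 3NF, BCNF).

BCNF

Candidate keys: {Country, LabelID}, {Genre, TrackID}, {LabelID, TrackID}. Prime attributes: {Country, Genre, LabelID, TrackID}.
The left-hand side of every FD is a superkey, so BCNF is satisfied.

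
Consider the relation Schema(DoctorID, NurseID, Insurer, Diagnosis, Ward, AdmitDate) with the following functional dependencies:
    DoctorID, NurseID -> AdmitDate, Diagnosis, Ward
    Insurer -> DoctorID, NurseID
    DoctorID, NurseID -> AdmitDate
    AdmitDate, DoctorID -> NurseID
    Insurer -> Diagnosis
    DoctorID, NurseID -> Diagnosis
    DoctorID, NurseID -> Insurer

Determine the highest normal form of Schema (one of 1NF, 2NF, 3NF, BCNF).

Candidate keys: {AdmitDate, DoctorID}, {DoctorID, NurseID}, {Insurer}. Prime attributes: {AdmitDate, DoctorID, Insurer, NurseID}.
Each dependency's left side is a superkey — BCNF holds.

BCNF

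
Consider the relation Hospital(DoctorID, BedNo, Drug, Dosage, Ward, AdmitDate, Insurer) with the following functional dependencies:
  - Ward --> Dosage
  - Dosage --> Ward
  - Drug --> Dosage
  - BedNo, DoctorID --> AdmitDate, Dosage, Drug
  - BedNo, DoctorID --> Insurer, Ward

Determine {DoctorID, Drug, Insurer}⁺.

Start with {DoctorID, Drug, Insurer}.
Drug --> Dosage applies; add {Dosage} → now {DoctorID, Dosage, Drug, Insurer}.
Dosage --> Ward applies; add {Ward} → now {DoctorID, Dosage, Drug, Insurer, Ward}.
No further FD applies.

{DoctorID, Dosage, Drug, Insurer, Ward}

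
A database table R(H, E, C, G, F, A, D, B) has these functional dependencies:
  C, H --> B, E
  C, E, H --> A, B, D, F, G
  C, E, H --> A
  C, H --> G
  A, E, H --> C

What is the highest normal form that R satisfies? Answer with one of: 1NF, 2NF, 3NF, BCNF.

Candidate keys: {A, E, H}, {C, H}. Prime attributes: {A, C, E, H}.
Each dependency's left side is a superkey — BCNF holds.

BCNF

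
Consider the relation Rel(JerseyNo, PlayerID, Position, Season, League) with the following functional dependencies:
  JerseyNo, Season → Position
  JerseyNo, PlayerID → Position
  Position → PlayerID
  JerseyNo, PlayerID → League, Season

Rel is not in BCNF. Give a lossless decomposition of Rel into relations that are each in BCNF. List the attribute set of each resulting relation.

{JerseyNo, League, Position, Season}; {PlayerID, Position}

Candidate keys of the original relation: {JerseyNo, PlayerID}, {JerseyNo, Position}, {JerseyNo, Season}.
{JerseyNo, League, PlayerID, Position, Season}: {Position} determines {PlayerID, Position} here but is not a superkey — split on Position → PlayerID, giving {PlayerID, Position} and {JerseyNo, League, Position, Season}.
{PlayerID, Position} has no BCNF violation.
{JerseyNo, League, Position, Season} has no BCNF violation.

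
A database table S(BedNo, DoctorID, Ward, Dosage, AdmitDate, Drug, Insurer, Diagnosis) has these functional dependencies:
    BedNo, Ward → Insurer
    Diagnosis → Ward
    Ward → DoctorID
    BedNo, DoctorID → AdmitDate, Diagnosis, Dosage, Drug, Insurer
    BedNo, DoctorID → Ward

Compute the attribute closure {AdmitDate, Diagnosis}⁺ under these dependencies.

Start with {AdmitDate, Diagnosis}.
Diagnosis → Ward applies; add {Ward} → now {AdmitDate, Diagnosis, Ward}.
Ward → DoctorID applies; add {DoctorID} → now {AdmitDate, Diagnosis, DoctorID, Ward}.
No further FD applies.

{AdmitDate, Diagnosis, DoctorID, Ward}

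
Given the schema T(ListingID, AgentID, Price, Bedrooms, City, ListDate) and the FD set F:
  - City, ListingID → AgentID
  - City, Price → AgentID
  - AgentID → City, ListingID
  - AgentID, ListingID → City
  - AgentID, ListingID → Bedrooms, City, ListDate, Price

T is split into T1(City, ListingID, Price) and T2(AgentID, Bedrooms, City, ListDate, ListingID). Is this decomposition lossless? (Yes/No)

Yes

T1 ∩ T2 = {City, ListingID}; its closure under F is {AgentID, Bedrooms, City, ListDate, ListingID, Price}.
Since T1 ⊆ {AgentID, Bedrooms, City, ListDate, ListingID, Price}, the intersection is a superkey of T1; the decomposition is lossless.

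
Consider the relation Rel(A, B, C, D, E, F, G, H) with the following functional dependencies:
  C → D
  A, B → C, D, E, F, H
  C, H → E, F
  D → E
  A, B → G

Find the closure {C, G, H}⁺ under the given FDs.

Start with {C, G, H}.
C → D applies; add {D} → now {C, D, G, H}.
C, H → E, F applies; add {E, F} → now {C, D, E, F, G, H}.
No further FD applies.

{C, D, E, F, G, H}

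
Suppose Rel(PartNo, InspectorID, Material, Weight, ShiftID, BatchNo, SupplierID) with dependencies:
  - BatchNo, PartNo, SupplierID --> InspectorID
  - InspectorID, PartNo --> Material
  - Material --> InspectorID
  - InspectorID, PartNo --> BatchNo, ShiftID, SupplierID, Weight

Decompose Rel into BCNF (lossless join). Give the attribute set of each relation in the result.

{BatchNo, Material, PartNo, ShiftID, SupplierID, Weight}; {InspectorID, Material}

Candidate keys of the original relation: {BatchNo, PartNo, SupplierID}, {InspectorID, PartNo}, {Material, PartNo}.
{BatchNo, InspectorID, Material, PartNo, ShiftID, SupplierID, Weight}: {Material} determines {InspectorID, Material} here but is not a superkey — split on Material --> InspectorID, giving {InspectorID, Material} and {BatchNo, Material, PartNo, ShiftID, SupplierID, Weight}.
{InspectorID, Material} has no BCNF violation.
{BatchNo, Material, PartNo, ShiftID, SupplierID, Weight} has no BCNF violation.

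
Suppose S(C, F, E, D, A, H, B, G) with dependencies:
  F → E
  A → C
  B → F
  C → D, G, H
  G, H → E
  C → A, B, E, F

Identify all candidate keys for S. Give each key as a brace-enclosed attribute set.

{A}, {C}

{A}⁺ = {A, B, C, D, E, F, G, H} — all of the relation — so {A} is a candidate key.
{C}⁺ = {A, B, C, D, E, F, G, H} — all of the relation — so {C} is a candidate key.
Any other superkey properly contains one of these, so there are no further candidate keys.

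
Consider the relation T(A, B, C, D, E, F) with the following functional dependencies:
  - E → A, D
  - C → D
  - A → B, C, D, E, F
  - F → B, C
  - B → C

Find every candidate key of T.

{A}⁺ = {A, B, C, D, E, F} — all of the relation — so {A} is a candidate key.
{E}⁺ = {A, B, C, D, E, F} — all of the relation — so {E} is a candidate key.
Any other superkey properly contains one of these, so there are no further candidate keys.

{A}, {E}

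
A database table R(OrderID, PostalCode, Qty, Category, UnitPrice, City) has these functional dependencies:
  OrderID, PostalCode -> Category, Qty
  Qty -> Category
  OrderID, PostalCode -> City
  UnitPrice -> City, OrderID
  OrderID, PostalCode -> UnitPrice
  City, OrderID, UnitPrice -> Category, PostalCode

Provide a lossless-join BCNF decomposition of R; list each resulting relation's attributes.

Candidate keys of the original relation: {OrderID, PostalCode}, {UnitPrice}.
{Category, City, OrderID, PostalCode, Qty, UnitPrice}: {Qty} determines {Category, Qty} here but is not a superkey — split on Qty -> Category, giving {Category, Qty} and {City, OrderID, PostalCode, Qty, UnitPrice}.
{Category, Qty} is in BCNF.
{City, OrderID, PostalCode, Qty, UnitPrice} is in BCNF.

{Category, Qty}; {City, OrderID, PostalCode, Qty, UnitPrice}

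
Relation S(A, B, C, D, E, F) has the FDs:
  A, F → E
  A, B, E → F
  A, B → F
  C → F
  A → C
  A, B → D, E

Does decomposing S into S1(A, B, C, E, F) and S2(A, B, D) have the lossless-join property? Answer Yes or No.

S1 ∩ S2 = {A, B}; its closure under F is {A, B, C, D, E, F}.
S1 is contained in that closure, so S1 ∩ S2 → S1 holds and the join is lossless.

Yes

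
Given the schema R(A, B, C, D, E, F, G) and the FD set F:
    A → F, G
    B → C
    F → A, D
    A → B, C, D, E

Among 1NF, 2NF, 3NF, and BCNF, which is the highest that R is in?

2NF

Candidate keys: {A}, {F}. Prime attributes: {A, F}.
For B → C we have {B}⁺ = {B, C}; {B} is not a superkey, so BCNF fails.
B → C has non-prime {C} on the right and a non-superkey on the left, so 3NF fails.
All keys have size 1, which rules out partial dependencies — 2NF is satisfied.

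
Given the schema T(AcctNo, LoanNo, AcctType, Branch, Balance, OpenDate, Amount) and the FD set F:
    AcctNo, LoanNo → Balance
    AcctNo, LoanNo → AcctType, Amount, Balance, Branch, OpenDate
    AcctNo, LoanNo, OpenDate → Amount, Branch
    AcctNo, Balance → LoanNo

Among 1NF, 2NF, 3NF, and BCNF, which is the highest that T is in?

Candidate keys: {AcctNo, Balance}, {AcctNo, LoanNo}. Prime attributes: {AcctNo, Balance, LoanNo}.
The left-hand side of every FD is a superkey, so BCNF is satisfied.

BCNF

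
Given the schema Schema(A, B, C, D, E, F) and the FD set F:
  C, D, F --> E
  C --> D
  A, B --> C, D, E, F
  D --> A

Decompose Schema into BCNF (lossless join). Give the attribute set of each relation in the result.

Candidate keys of the original relation: {A, B}, {B, C}, {B, D}.
Within {A, B, C, D, E, F}: {C, D, F}⁺ ∩ {A, B, C, D, E, F} = {A, C, D, E, F}, not the whole set, so C, D, F --> A, E violates BCNF; decompose into {A, C, D, E, F} and {B, C, D, F}.
Within {A, C, D, E, F}: {C}⁺ ∩ {A, C, D, E, F} = {A, C, D}, not the whole set, so C --> A, D violates BCNF; decompose into {A, C, D} and {C, E, F}.
Within {A, C, D}: {D}⁺ ∩ {A, C, D} = {A, D}, not the whole set, so D --> A violates BCNF; decompose into {A, D} and {C, D}.
{A, D}: every determinant is a superkey — BCNF.
{C, D}: every determinant is a superkey — BCNF.
{C, E, F}: every determinant is a superkey — BCNF.
Within {B, C, D, F}: {C}⁺ ∩ {B, C, D, F} = {C, D}, not the whole set, so C --> D violates BCNF; decompose into {C, D} and {B, C, F}.
{C, D}: every determinant is a superkey — BCNF.
{B, C, F}: every determinant is a superkey — BCNF.

{A, D}; {B, C, F}; {C, D}; {C, E, F}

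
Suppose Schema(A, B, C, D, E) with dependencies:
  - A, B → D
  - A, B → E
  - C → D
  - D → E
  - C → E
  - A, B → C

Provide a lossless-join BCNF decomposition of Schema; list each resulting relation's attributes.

{A, B, C}; {C, D}; {D, E}

Candidate key of the original relation: {A, B}.
{A, B, C, D, E}: {C} determines {C, D, E} here but is not a superkey — split on C → D, E, giving {C, D, E} and {A, B, C}.
{C, D, E}: {D} determines {D, E} here but is not a superkey — split on D → E, giving {D, E} and {C, D}.
{D, E}: every determinant is a superkey — BCNF.
{C, D}: every determinant is a superkey — BCNF.
{A, B, C}: every determinant is a superkey — BCNF.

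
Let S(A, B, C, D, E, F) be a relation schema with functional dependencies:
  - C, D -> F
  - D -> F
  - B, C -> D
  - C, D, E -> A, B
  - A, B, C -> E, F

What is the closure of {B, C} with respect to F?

Start with {B, C}.
B, C -> D applies; add {D} → now {B, C, D}.
C, D -> F applies; add {F} → now {B, C, D, F}.
No further FD applies.

{B, C, D, F}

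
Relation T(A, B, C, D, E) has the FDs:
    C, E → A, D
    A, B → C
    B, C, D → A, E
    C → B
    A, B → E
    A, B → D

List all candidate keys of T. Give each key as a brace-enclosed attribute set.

{A, B}⁺ = {A, B, C, D, E} — all of the relation — so {A, B} is a candidate key.
{A, C}⁺ = {A, B, C, D, E} — all of the relation — so {A, C} is a candidate key.
{C, D}⁺ = {A, B, C, D, E} — all of the relation — so {C, D} is a candidate key.
{C, E}⁺ = {A, B, C, D, E} — all of the relation — so {C, E} is a candidate key.
No proper subset of any of these is a key, and no other minimal superkey exists.

{A, B}, {A, C}, {C, D}, {C, E}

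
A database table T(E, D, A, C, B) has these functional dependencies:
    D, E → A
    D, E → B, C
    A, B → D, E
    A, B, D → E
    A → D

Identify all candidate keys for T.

{A, B} is a candidate key since {A, B}⁺ = {A, B, C, D, E} covers every attribute.
{A, E} is a candidate key since {A, E}⁺ = {A, B, C, D, E} covers every attribute.
{D, E} is a candidate key since {D, E}⁺ = {A, B, C, D, E} covers every attribute.
These are minimal and exhaustive — every other superkey contains one of them.

{A, B}, {A, E}, {D, E}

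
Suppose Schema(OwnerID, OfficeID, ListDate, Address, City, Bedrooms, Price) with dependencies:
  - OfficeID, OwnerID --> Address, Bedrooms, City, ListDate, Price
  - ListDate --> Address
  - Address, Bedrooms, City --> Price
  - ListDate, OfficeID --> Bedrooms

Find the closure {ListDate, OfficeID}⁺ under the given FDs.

{Address, Bedrooms, ListDate, OfficeID}

Start with {ListDate, OfficeID}.
ListDate --> Address applies; add {Address} → now {Address, ListDate, OfficeID}.
ListDate, OfficeID --> Bedrooms applies; add {Bedrooms} → now {Address, Bedrooms, ListDate, OfficeID}.
No further FD applies.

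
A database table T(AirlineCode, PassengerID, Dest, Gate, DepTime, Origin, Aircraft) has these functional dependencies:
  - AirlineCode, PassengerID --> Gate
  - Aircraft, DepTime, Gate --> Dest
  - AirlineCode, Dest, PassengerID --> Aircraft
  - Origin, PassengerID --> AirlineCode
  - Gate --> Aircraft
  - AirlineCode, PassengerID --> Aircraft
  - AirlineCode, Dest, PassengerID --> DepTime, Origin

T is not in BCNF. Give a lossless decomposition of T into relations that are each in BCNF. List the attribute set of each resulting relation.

Candidate keys of the original relation: {AirlineCode, DepTime, PassengerID}, {AirlineCode, Dest, PassengerID}, {DepTime, Origin, PassengerID}, {Dest, Origin, PassengerID}.
{Aircraft, AirlineCode, DepTime, Dest, Gate, Origin, PassengerID}: {AirlineCode, PassengerID} determines {Aircraft, AirlineCode, Gate, PassengerID} here but is not a superkey — split on AirlineCode, PassengerID --> Aircraft, Gate, giving {Aircraft, AirlineCode, Gate, PassengerID} and {AirlineCode, DepTime, Dest, Origin, PassengerID}.
{Aircraft, AirlineCode, Gate, PassengerID}: {Gate} determines {Aircraft, Gate} here but is not a superkey — split on Gate --> Aircraft, giving {Aircraft, Gate} and {AirlineCode, Gate, PassengerID}.
{Aircraft, Gate}: every determinant is a superkey — BCNF.
{AirlineCode, Gate, PassengerID}: every determinant is a superkey — BCNF.
{AirlineCode, DepTime, Dest, Origin, PassengerID}: {Origin, PassengerID} determines {AirlineCode, Origin, PassengerID} here but is not a superkey — split on Origin, PassengerID --> AirlineCode, giving {AirlineCode, Origin, PassengerID} and {DepTime, Dest, Origin, PassengerID}.
{AirlineCode, Origin, PassengerID}: every determinant is a superkey — BCNF.
{DepTime, Dest, Origin, PassengerID}: every determinant is a superkey — BCNF.

{Aircraft, Gate}; {AirlineCode, Gate, PassengerID}; {AirlineCode, Origin, PassengerID}; {DepTime, Dest, Origin, PassengerID}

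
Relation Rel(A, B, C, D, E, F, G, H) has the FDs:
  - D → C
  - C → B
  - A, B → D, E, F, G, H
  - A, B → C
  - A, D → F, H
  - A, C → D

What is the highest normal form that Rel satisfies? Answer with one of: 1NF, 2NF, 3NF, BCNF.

3NF

Candidate keys: {A, B}, {A, C}, {A, D}. Prime attributes: {A, B, C, D}.
D → C breaks BCNF: {D}⁺ = {B, C, D}, so {D} is not a superkey.
Its right-hand attributes {C} are all prime, as are those of every other non-superkey FD — the relation is in 3NF.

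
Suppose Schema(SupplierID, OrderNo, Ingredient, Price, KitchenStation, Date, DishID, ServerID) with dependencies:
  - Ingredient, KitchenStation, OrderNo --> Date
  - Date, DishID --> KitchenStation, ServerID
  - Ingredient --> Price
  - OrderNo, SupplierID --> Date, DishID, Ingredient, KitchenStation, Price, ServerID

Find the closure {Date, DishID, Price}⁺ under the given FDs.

{Date, DishID, KitchenStation, Price, ServerID}

Start with {Date, DishID, Price}.
Date, DishID --> KitchenStation, ServerID applies; add {KitchenStation, ServerID} → now {Date, DishID, KitchenStation, Price, ServerID}.
No further FD applies.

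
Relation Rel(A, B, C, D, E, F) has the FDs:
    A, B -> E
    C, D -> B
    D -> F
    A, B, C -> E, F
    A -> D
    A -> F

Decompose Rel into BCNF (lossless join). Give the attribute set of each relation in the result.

{A, B, C}; {A, B, E}; {A, D}; {D, F}

Candidate key of the original relation: {A, C}.
{A, B, C, D, E, F}: {A, B} determines {A, B, D, E, F} here but is not a superkey — split on A, B -> D, E, F, giving {A, B, D, E, F} and {A, B, C}.
{A, B, D, E, F}: {D} determines {D, F} here but is not a superkey — split on D -> F, giving {D, F} and {A, B, D, E}.
{D, F} has no BCNF violation.
{A, B, D, E}: {A} determines {A, D} here but is not a superkey — split on A -> D, giving {A, D} and {A, B, E}.
{A, D} has no BCNF violation.
{A, B, E} has no BCNF violation.
{A, B, C} has no BCNF violation.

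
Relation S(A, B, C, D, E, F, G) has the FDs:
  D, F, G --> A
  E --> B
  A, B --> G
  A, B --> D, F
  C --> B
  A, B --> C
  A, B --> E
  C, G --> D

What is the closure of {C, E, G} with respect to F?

Start with {C, E, G}.
E --> B applies; add {B} → now {B, C, E, G}.
C, G --> D applies; add {D} → now {B, C, D, E, G}.
No further FD applies.

{B, C, D, E, G}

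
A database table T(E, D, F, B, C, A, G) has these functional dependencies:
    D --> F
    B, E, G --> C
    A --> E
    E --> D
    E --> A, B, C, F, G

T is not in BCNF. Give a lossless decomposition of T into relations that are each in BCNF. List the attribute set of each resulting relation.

{A, B, C, D, E, G}; {D, F}

Candidate keys of the original relation: {A}, {E}.
Within {A, B, C, D, E, F, G}: {D}⁺ ∩ {A, B, C, D, E, F, G} = {D, F}, not the whole set, so D --> F violates BCNF; decompose into {D, F} and {A, B, C, D, E, G}.
{D, F} is in BCNF.
{A, B, C, D, E, G} is in BCNF.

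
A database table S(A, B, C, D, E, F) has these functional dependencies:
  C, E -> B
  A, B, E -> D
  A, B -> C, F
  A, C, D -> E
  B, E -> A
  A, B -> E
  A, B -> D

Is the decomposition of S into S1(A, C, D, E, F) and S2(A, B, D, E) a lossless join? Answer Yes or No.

Common attributes: {A, D, E}; their closure is {A, D, E}.
S1 ⊄ {A, D, E} and S2 ⊄ {A, D, E}, so the split is lossy.

No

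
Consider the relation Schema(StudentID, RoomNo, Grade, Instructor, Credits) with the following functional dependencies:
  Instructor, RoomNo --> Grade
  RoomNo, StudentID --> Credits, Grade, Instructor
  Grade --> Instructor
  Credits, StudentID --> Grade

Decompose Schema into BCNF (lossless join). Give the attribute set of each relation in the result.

{Credits, Instructor, StudentID}; {Credits, RoomNo, StudentID}; {Grade, Instructor}; {Grade, RoomNo}

Candidate key of the original relation: {RoomNo, StudentID}.
In {Credits, Grade, Instructor, RoomNo, StudentID}, {Instructor, RoomNo} is not a superkey ({Instructor, RoomNo}⁺ restricted to this set is {Grade, Instructor, RoomNo}), so split on Instructor, RoomNo --> Grade into {Grade, Instructor, RoomNo} and {Credits, Instructor, RoomNo, StudentID}.
In {Grade, Instructor, RoomNo}, {Grade} is not a superkey ({Grade}⁺ restricted to this set is {Grade, Instructor}), so split on Grade --> Instructor into {Grade, Instructor} and {Grade, RoomNo}.
{Grade, Instructor} is in BCNF.
{Grade, RoomNo} is in BCNF.
In {Credits, Instructor, RoomNo, StudentID}, {Credits, StudentID} is not a superkey ({Credits, StudentID}⁺ restricted to this set is {Credits, Instructor, StudentID}), so split on Credits, StudentID --> Instructor into {Credits, Instructor, StudentID} and {Credits, RoomNo, StudentID}.
{Credits, Instructor, StudentID} is in BCNF.
{Credits, RoomNo, StudentID} is in BCNF.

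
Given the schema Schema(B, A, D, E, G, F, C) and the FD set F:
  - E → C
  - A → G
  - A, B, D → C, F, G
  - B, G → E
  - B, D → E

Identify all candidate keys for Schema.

Attributes never on any right-hand side: {A, B, D} — every candidate key must contain all of them.
Closure of {A, B, D} is {A, B, C, D, E, F, G}, the whole schema; {A, B, D} is a candidate key.
Every other attribute set either contains this one or has a smaller closure.

{A, B, D}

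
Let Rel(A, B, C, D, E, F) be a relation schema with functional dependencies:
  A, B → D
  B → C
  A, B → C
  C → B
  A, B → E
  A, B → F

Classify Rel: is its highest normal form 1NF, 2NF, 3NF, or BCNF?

3NF

Candidate keys: {A, B}, {A, C}. Prime attributes: {A, B, C}.
B → C: {B}⁺ = {B, C}, which is not all of the attributes, so the left side is not a superkey — BCNF is violated.
Since {C} ⊆ prime attributes and every other non-superkey FD also has a prime right side, the schema is in 3NF.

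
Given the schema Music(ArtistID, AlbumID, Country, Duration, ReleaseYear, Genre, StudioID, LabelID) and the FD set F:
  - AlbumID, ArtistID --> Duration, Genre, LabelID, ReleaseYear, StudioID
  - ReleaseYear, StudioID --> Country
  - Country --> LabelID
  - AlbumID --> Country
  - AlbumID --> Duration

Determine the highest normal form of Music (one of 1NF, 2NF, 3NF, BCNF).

1NF

Candidate key: {AlbumID, ArtistID}. Prime attributes: {AlbumID, ArtistID}.
ReleaseYear, StudioID --> Country: {ReleaseYear, StudioID}⁺ = {Country, LabelID, ReleaseYear, StudioID}, which is not all of the attributes, so the left side is not a superkey — BCNF is violated.
Because {Country} is non-prime and the left side of ReleaseYear, StudioID --> Country is not a superkey, the relation is not in 3NF.
{AlbumID} is a proper subset of the key {AlbumID, ArtistID}, and {AlbumID}⁺ contains the non-prime attributes {Country, Duration, LabelID} — a partial dependency, so 2NF is violated.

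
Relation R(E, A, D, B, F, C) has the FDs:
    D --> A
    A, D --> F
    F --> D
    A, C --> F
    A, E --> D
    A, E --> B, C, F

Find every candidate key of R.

No FD produces {E}, so it must be in every candidate key.
{A, E} is a candidate key since {A, E}⁺ = {A, B, C, D, E, F} covers every attribute.
{D, E} is a candidate key since {D, E}⁺ = {A, B, C, D, E, F} covers every attribute.
{E, F} is a candidate key since {E, F}⁺ = {A, B, C, D, E, F} covers every attribute.
Any other superkey properly contains one of these, so there are no further candidate keys.

{A, E}, {D, E}, {E, F}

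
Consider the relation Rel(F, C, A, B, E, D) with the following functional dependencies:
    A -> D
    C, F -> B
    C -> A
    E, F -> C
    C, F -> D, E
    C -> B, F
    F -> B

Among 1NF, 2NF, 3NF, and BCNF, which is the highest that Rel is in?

Candidate keys: {C}, {E, F}. Prime attributes: {C, E, F}.
For A -> D we have {A}⁺ = {A, D}; {A} is not a superkey, so BCNF fails.
A -> D has non-prime {D} on the right and a non-superkey on the left, so 3NF fails.
{F} is a proper subset of the key {E, F}, and {F}⁺ contains the non-prime attribute {B} — a partial dependency, so 2NF is violated.

1NF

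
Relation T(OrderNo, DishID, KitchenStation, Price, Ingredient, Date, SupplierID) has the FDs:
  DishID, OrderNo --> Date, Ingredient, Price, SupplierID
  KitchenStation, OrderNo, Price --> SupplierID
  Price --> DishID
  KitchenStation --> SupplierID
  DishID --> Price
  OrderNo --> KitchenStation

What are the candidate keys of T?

{DishID, OrderNo}, {OrderNo, Price}

{OrderNo} never appears on the right of any FD, so every key must include it.
{DishID, OrderNo} is a candidate key since {DishID, OrderNo}⁺ = {Date, DishID, Ingredient, KitchenStation, OrderNo, Price, SupplierID} covers every attribute.
{OrderNo, Price} is a candidate key since {OrderNo, Price}⁺ = {Date, DishID, Ingredient, KitchenStation, OrderNo, Price, SupplierID} covers every attribute.
No proper subset of any of these is a key, and no other minimal superkey exists.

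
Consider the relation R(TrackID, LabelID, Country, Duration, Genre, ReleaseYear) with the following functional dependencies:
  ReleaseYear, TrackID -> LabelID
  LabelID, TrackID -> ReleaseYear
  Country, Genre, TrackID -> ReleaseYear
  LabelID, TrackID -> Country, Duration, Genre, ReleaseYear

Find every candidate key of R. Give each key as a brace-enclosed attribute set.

{Country, Genre, TrackID}, {LabelID, TrackID}, {ReleaseYear, TrackID}

{TrackID} never appears on the right of any FD, so every key must include it.
{LabelID, TrackID}⁺ = {Country, Duration, Genre, LabelID, ReleaseYear, TrackID} — all of the relation — so {LabelID, TrackID} is a candidate key.
{ReleaseYear, TrackID}⁺ = {Country, Duration, Genre, LabelID, ReleaseYear, TrackID} — all of the relation — so {ReleaseYear, TrackID} is a candidate key.
{Country, Genre, TrackID}⁺ = {Country, Duration, Genre, LabelID, ReleaseYear, TrackID} — all of the relation — so {Country, Genre, TrackID} is a candidate key.
No proper subset of any of these is a key, and no other minimal superkey exists.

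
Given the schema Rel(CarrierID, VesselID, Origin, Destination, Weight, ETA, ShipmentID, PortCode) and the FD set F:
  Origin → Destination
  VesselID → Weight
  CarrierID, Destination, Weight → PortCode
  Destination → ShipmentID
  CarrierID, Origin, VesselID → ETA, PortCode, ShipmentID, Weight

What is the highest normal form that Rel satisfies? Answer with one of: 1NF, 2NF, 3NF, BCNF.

1NF

Candidate key: {CarrierID, Origin, VesselID}. Prime attributes: {CarrierID, Origin, VesselID}.
Origin → Destination: {Origin}⁺ = {Destination, Origin, ShipmentID}, which is not all of the attributes, so the left side is not a superkey — BCNF is violated.
Origin → Destination has non-prime {Destination} on the right and a non-superkey on the left, so 3NF fails.
The proper key subset {Origin} of {CarrierID, Origin, VesselID} determines non-prime {Destination, ShipmentID}, so the relation is not even in 2NF.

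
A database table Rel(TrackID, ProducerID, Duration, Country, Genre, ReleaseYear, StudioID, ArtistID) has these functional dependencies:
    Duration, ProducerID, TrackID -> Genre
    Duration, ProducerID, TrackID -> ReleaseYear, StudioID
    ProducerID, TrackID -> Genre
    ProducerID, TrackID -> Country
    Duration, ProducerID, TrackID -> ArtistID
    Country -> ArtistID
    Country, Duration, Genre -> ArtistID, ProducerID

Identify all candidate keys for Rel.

{Duration, TrackID} never appear on the right of any FD, so every key must include all of them.
Closure of {Duration, ProducerID, TrackID} is {ArtistID, Country, Duration, Genre, ProducerID, ReleaseYear, StudioID, TrackID}, the whole schema; {Duration, ProducerID, TrackID} is a candidate key.
Closure of {Country, Duration, Genre, TrackID} is {ArtistID, Country, Duration, Genre, ProducerID, ReleaseYear, StudioID, TrackID}, the whole schema; {Country, Duration, Genre, TrackID} is a candidate key.
These are minimal and exhaustive — every other superkey contains one of them.

{Country, Duration, Genre, TrackID}, {Duration, ProducerID, TrackID}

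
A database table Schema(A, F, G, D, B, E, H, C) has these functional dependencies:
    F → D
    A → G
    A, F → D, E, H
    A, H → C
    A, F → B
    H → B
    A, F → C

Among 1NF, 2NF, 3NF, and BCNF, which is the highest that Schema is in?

1NF

Candidate key: {A, F}. Prime attributes: {A, F}.
F → D: {F}⁺ = {D, F}, which is not all of the attributes, so the left side is not a superkey — BCNF is violated.
Because {D} is non-prime and the left side of F → D is not a superkey, the relation is not in 3NF.
{A} is a proper subset of the key {A, F}, and {A}⁺ contains the non-prime attribute {G} — a partial dependency, so 2NF is violated.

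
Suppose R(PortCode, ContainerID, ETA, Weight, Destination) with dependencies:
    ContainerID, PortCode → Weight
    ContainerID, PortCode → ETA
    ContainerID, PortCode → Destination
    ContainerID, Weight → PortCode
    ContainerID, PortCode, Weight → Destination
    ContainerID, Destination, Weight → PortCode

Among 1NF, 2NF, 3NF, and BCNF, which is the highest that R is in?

BCNF

Candidate keys: {ContainerID, PortCode}, {ContainerID, Weight}. Prime attributes: {ContainerID, PortCode, Weight}.
Every FD has a superkey on the left, so the relation is in BCNF.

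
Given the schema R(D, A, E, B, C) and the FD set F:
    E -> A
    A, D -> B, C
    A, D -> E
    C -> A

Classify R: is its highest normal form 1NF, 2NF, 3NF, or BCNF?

Candidate keys: {A, D}, {C, D}, {D, E}. Prime attributes: {A, C, D, E}.
E -> A breaks BCNF: {E}⁺ = {A, E}, so {E} is not a superkey.
Since {A} ⊆ prime attributes and every other non-superkey FD also has a prime right side, the schema is in 3NF.

3NF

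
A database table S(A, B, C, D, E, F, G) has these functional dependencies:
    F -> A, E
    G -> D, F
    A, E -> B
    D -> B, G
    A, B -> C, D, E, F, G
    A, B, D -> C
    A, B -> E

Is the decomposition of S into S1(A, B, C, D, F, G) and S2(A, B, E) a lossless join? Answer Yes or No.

Yes

Common attributes: {A, B}; their closure is {A, B, C, D, E, F, G}.
Since S1 ⊆ {A, B, C, D, E, F, G}, the intersection is a superkey of S1; the decomposition is lossless.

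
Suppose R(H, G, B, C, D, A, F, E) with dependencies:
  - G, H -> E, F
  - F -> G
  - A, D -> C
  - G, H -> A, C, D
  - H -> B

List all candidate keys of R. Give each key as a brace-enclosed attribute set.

{F, H}, {G, H}

{H} never appears on the right of any FD, so every key must include it.
{F, H}⁺ = {A, B, C, D, E, F, G, H}, which is every attribute, so {F, H} is a candidate key.
{G, H}⁺ = {A, B, C, D, E, F, G, H}, which is every attribute, so {G, H} is a candidate key.
Any other superkey properly contains one of these, so there are no further candidate keys.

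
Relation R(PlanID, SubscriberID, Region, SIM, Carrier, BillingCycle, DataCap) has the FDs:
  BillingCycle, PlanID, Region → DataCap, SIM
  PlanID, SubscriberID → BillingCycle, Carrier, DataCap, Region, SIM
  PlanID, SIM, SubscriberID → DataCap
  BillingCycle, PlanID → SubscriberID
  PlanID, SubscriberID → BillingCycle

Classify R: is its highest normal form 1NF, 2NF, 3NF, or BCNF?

BCNF

Candidate keys: {BillingCycle, PlanID}, {PlanID, SubscriberID}. Prime attributes: {BillingCycle, PlanID, SubscriberID}.
Every FD has a superkey on the left, so the relation is in BCNF.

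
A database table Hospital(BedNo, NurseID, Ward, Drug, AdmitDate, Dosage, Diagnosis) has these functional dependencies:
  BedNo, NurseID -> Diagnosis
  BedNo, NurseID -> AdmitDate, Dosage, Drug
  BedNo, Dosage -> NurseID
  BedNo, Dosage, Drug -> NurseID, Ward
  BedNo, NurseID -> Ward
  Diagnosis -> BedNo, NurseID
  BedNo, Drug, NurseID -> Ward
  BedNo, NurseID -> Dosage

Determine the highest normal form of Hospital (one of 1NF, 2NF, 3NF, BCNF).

Candidate keys: {BedNo, Dosage}, {BedNo, NurseID}, {Diagnosis}. Prime attributes: {BedNo, Diagnosis, Dosage, NurseID}.
Each dependency's left side is a superkey — BCNF holds.

BCNF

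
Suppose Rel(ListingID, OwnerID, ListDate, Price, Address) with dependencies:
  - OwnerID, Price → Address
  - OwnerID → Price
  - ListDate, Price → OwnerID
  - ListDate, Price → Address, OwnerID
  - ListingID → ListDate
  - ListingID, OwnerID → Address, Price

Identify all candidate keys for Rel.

No FD produces {ListingID}, so it must be in every candidate key.
{ListingID, OwnerID}⁺ = {Address, ListDate, ListingID, OwnerID, Price}, which is every attribute, so {ListingID, OwnerID} is a candidate key.
{ListingID, Price}⁺ = {Address, ListDate, ListingID, OwnerID, Price}, which is every attribute, so {ListingID, Price} is a candidate key.
Any other superkey properly contains one of these, so there are no further candidate keys.

{ListingID, OwnerID}, {ListingID, Price}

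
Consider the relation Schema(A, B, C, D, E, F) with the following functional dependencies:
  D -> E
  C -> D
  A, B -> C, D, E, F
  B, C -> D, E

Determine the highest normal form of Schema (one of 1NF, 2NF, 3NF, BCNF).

Candidate key: {A, B}. Prime attributes: {A, B}.
For D -> E we have {D}⁺ = {D, E}; {D} is not a superkey, so BCNF fails.
D -> E determines the non-prime attribute {E} from a non-superkey — 3NF is violated.
No non-prime attribute depends on a proper subset of any candidate key, so 2NF holds.

2NF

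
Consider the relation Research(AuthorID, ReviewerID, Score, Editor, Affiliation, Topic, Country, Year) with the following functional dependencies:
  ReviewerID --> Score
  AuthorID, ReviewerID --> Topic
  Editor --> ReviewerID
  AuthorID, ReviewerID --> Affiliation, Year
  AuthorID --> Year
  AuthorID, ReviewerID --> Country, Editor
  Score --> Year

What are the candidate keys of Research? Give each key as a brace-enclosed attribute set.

No FD produces {AuthorID}, so it must be in every candidate key.
{AuthorID, Editor}⁺ = {Affiliation, AuthorID, Country, Editor, ReviewerID, Score, Topic, Year} — all of the relation — so {AuthorID, Editor} is a candidate key.
{AuthorID, ReviewerID}⁺ = {Affiliation, AuthorID, Country, Editor, ReviewerID, Score, Topic, Year} — all of the relation — so {AuthorID, ReviewerID} is a candidate key.
Any other superkey properly contains one of these, so there are no further candidate keys.

{AuthorID, Editor}, {AuthorID, ReviewerID}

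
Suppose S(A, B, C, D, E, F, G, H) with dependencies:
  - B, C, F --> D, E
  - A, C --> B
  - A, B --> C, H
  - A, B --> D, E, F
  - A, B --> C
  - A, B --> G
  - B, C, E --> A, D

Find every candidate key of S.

{A, B}, {A, C}, {B, C, E}, {B, C, F}

{A, B}⁺ = {A, B, C, D, E, F, G, H}, which is every attribute, so {A, B} is a candidate key.
{A, C}⁺ = {A, B, C, D, E, F, G, H}, which is every attribute, so {A, C} is a candidate key.
{B, C, E}⁺ = {A, B, C, D, E, F, G, H}, which is every attribute, so {B, C, E} is a candidate key.
{B, C, F}⁺ = {A, B, C, D, E, F, G, H}, which is every attribute, so {B, C, F} is a candidate key.
These are minimal and exhaustive — every other superkey contains one of them.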